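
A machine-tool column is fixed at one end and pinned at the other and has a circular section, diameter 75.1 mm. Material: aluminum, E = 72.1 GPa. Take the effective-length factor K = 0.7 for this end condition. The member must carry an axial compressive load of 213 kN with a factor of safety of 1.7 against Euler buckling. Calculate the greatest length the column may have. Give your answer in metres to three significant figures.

I = πd⁴/64 = π×75.1⁴/64 = 1.561×10^6 mm⁴
I = 1.561×10^-6 m⁴
Required critical load P_cr = n·P = 1.7 × 213 = 362.1 kN = 3.621×10^5 N
From P_cr = π²EI/(K·L)²:  L = (1/K)·√(π²EI/P_cr) = (1/0.7)·√(π²×7.21×10^10×1.561×10^-6/3.621×10^5)
L = 2.50 m

L_max ≈ 2.50 m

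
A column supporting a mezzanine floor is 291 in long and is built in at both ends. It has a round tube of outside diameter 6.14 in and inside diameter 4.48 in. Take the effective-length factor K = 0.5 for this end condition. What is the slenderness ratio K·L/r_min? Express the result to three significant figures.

λ ≈ 76.6

d_o = 6.14 in, d_i = 4.48 in
I = π(d_o⁴ − d_i⁴)/64 = π(6.14⁴ − 4.480⁴)/64 = 49.99 in⁴
A = 13.85 in²;  r_min = √(I/A) = √(49.99/13.85) = 1.900 in
L_e = K·L = 0.5 × 291 = 145.5 in
λ = L_e / r_min = 145.50 / 1.900 = 76.6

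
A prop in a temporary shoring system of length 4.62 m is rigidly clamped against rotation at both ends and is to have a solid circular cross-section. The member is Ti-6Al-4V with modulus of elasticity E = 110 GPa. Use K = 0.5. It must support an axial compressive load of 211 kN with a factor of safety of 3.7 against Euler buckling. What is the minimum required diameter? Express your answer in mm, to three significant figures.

Required P_cr = n·P = 3.7 × 211 = 780.7 kN
L_e = K·L = 0.5 × 4.62 = 2.310 m
Required I = P_cr·L_e²/(π²E) = 7.807×10^5 × 2.310² / (π² × 1.10×10^11) = 3.837×10^-6 m⁴
I_req = 3.837×10^6 mm⁴
Solid circle: I = πd⁴/64  ⇒  d = (64I/π)^(1/4) = (64×3.837×10^6/π)^(1/4) = 94.0 mm

d ≈ 94.0 mm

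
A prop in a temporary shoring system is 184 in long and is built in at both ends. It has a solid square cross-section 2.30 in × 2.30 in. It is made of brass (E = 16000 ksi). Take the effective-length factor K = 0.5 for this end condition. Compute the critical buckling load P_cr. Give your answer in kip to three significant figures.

P_cr ≈ 43.5 kip

I = a⁴/12 = 2.30⁴/12 = 2.332 in⁴
Effective length L_e = K·L = 0.5 × 184 = 92.00 in
P_cr = π²EI / L_e² = π² × 16000×10³ × 2.332 / 92.00² = 4.351×10^4 lb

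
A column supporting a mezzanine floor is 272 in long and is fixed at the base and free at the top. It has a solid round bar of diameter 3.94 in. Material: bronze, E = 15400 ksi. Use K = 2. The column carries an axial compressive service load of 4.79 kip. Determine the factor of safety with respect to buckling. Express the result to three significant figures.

n ≈ 1.27

I = πd⁴/64 = π×3.94⁴/64 = 11.83 in⁴
Effective length L_e = K·L = 2 × 272 = 544.0 in
P_cr = π²EI / L_e² = π² × 15400×10³ × 11.83 / 544.0² = 6.075×10^3 lb
Factor of safety n = P_cr / P = 6.0754 / 4.79 = 1.27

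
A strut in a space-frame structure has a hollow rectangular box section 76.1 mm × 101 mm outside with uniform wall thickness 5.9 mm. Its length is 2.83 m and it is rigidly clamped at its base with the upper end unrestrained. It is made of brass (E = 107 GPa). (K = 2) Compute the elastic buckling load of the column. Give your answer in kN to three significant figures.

Inner dimensions: h_i = 101 − 2×5.9 = 89.20 mm, b_i = 76.1 − 2×5.9 = 64.30 mm
Weak-axis I_min = (h_o·b_o³ − h_i·b_i³)/12 with b_o = 76.1, b_i = 64.30 mm (shorter outer/inner sides).
I_min = (101×76.1³ − 89.20×64.30³)/12 = 1.733×10^6 mm⁴
I = 1.733×10^6 mm⁴ = 1.733×10^-6 m⁴
Effective length L_e = K·L = 2 × 2.83 = 5.660 m
P_cr = π²EI / L_e² = π² × 107×10⁹ × 1.733×10^-6 / 5.660² = 5.713×10^4 N

P_cr ≈ 57.1 kN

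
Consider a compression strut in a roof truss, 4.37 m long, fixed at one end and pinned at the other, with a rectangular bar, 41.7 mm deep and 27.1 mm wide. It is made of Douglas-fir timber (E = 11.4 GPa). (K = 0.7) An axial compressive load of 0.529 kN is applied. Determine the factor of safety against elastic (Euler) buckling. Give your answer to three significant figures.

Buckling occurs about the weak axis: I_min = h·b³/12 with b = 27.1 mm (the shorter side).
I_min = 41.7×27.1³/12 = 6.916×10^4 mm⁴
I = 6.916×10^4 mm⁴ = 6.916×10^-8 m⁴
Effective length L_e = K·L = 0.7 × 4.37 = 3.059 m
P_cr = π²EI / L_e² = π² × 11.4×10⁹ × 6.916×10^-8 / 3.059² = 831.6 N
Factor of safety n = P_cr / P = 0.83159 / 0.529 = 1.57

n ≈ 1.57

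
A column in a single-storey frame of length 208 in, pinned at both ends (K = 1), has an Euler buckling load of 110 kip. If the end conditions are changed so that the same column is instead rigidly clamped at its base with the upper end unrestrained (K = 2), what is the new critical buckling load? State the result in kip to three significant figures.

P_cr ∝ 1/K², so P_cr,new = P_cr,old × (K_old/K_new)² = 110 × (1/2)²
= 110 × 0.2500 = 27.5 kip

P_cr ≈ 27.5 kip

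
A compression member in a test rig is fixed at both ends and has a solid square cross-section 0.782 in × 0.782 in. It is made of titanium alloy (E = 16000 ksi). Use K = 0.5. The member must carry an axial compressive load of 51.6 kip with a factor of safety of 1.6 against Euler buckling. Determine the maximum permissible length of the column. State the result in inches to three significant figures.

I = a⁴/12 = 0.782⁴/12 = 3.116×10^-2 in⁴
Required critical load P_cr = n·P = 1.6 × 51.6 = 82.56 kip = 8.256×10^4 lb
From P_cr = π²EI/(K·L)²:  L = (1/K)·√(π²EI/P_cr) = (1/0.5)·√(π²×1.60×10^7×3.116×10^-2/8.256×10^4)
L = 15.4 in

L_max ≈ 15.4 in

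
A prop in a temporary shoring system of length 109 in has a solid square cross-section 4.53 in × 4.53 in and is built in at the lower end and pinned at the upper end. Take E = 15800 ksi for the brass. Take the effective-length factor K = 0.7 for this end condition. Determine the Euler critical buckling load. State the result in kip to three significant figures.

P_cr ≈ 940 kip

I = a⁴/12 = 4.53⁴/12 = 35.09 in⁴
Effective length L_e = K·L = 0.7 × 109 = 76.30 in
P_cr = π²EI / L_e² = π² × 15800×10³ × 35.09 / 76.30² = 9.400×10^5 lb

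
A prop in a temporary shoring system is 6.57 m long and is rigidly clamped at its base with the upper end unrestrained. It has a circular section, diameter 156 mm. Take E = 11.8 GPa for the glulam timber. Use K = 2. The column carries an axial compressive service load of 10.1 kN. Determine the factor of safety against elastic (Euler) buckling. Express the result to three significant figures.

n ≈ 1.94

I = πd⁴/64 = π×156⁴/64 = 2.907×10^7 mm⁴
I = 2.907×10^7 mm⁴ = 2.907×10^-5 m⁴
Effective length L_e = K·L = 2 × 6.57 = 13.14 m
P_cr = π²EI / L_e² = π² × 11.8×10⁹ × 2.907×10^-5 / 13.14² = 1.961×10^4 N
Factor of safety n = P_cr / P = 19.609 / 10.1 = 1.94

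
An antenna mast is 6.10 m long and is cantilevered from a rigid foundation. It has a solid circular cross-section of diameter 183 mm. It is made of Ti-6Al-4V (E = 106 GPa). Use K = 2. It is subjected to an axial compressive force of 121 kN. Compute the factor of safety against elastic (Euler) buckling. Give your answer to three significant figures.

n ≈ 3.20

I = πd⁴/64 = π×183⁴/64 = 5.505×10^7 mm⁴
I = 5.505×10^7 mm⁴ = 5.505×10^-5 m⁴
Effective length L_e = K·L = 2 × 6.10 = 12.20 m
P_cr = π²EI / L_e² = π² × 106×10⁹ × 5.505×10^-5 / 12.20² = 3.870×10^5 N
Factor of safety n = P_cr / P = 386.95 / 121 = 3.20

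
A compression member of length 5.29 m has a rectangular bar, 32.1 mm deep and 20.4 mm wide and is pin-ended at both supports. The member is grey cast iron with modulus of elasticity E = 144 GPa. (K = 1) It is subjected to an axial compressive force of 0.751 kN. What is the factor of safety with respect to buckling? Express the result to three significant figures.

Buckling occurs about the weak axis: I_min = h·b³/12 with b = 20.4 mm (the shorter side).
I_min = 32.1×20.4³/12 = 2.271×10^4 mm⁴
I = 2.271×10^4 mm⁴ = 2.271×10^-8 m⁴
Effective length L_e = K·L = 1 × 5.29 = 5.290 m
P_cr = π²EI / L_e² = π² × 144×10⁹ × 2.271×10^-8 / 5.290² = 1.153×10^3 N
Factor of safety n = P_cr / P = 1.1534 / 0.751 = 1.54

n ≈ 1.54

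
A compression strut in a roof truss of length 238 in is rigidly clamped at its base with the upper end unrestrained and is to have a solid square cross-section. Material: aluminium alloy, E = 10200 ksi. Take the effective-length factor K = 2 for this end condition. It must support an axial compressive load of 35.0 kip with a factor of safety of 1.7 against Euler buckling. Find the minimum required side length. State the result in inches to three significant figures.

Required P_cr = n·P = 1.7 × 35.0 = 59.50 kip
L_e = K·L = 2 × 238 = 476.0 in
Required I = P_cr·L_e²/(π²E) = 5.950×10^4 × 476.0² / (π² × 1.02×10^7) = 133.9 in⁴
Solid square: I = a⁴/12  ⇒  a = (12I)^(1/4) = (12×133.9)^(1/4) = 6.33 in

a ≈ 6.33 in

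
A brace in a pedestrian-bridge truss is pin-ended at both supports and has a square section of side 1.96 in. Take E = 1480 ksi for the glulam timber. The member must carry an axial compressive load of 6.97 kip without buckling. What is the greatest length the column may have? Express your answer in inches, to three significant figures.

I = a⁴/12 = 1.96⁴/12 = 1.230 in⁴
At the buckling limit P_cr = P = 6.970×10^3 lb
From P_cr = π²EI/(K·L)²:  L = (1/K)·√(π²EI/P_cr) = (1/1)·√(π²×1.48×10^6×1.230/6.970×10^3)
L = 50.8 in

L_max ≈ 50.8 in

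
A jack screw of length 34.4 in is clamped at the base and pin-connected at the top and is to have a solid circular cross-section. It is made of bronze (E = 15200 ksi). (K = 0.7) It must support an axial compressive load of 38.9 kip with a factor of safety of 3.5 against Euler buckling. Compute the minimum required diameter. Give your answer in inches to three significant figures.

Required P_cr = n·P = 3.5 × 38.9 = 136.2 kip
L_e = K·L = 0.7 × 34.4 = 24.08 in
Required I = P_cr·L_e²/(π²E) = 1.361×10^5 × 24.08² / (π² × 1.52×10^7) = 0.5262 in⁴
Solid circle: I = πd⁴/64  ⇒  d = (64I/π)^(1/4) = (64×0.5262/π)^(1/4) = 1.81 in

d ≈ 1.81 in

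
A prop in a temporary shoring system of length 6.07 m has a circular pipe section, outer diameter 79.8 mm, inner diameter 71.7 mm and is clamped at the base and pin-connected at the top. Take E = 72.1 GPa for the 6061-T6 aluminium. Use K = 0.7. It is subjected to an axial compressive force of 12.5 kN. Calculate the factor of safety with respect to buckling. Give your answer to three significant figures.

d_o = 79.8 mm, d_i = 71.7 mm
I = π(d_o⁴ − d_i⁴)/64 = π(79.8⁴ − 71.70⁴)/64 = 6.933×10^5 mm⁴
I = 6.933×10^5 mm⁴ = 6.933×10^-7 m⁴
Effective length L_e = K·L = 0.7 × 6.07 = 4.249 m
P_cr = π²EI / L_e² = π² × 72.1×10⁹ × 6.933×10^-7 / 4.249² = 2.733×10^4 N
Factor of safety n = P_cr / P = 27.325 / 12.5 = 2.19

n ≈ 2.19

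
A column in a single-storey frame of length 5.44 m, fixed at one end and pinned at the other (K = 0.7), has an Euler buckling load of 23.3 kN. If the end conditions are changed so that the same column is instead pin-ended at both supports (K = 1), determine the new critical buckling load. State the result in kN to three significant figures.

P_cr ∝ 1/K², so P_cr,new = P_cr,old × (K_old/K_new)² = 23.3 × (0.7/1)²
= 23.3 × 0.4900 = 11.4 kN

P_cr ≈ 11.4 kN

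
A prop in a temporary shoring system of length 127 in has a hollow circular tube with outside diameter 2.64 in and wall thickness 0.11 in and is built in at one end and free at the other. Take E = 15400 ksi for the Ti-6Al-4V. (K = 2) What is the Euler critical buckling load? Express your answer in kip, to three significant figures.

Inner diameter d_i = 2.64 − 2×0.11 = 2.420 in
I = π(d_o⁴ − d_i⁴)/64 = π(2.64⁴ − 2.420⁴)/64 = 0.7009 in⁴
Effective length L_e = K·L = 2 × 127 = 254.0 in
P_cr = π²EI / L_e² = π² × 15400×10³ × 0.7009 / 254.0² = 1.651×10^3 lb

P_cr ≈ 1.65 kip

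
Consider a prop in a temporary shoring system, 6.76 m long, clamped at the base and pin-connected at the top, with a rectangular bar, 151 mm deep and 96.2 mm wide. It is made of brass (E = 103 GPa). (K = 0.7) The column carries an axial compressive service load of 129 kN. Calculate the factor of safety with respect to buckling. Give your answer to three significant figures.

Buckling occurs about the weak axis: I_min = h·b³/12 with b = 96.2 mm (the shorter side).
I_min = 151×96.2³/12 = 1.120×10^7 mm⁴
I = 1.120×10^7 mm⁴ = 1.120×10^-5 m⁴
Effective length L_e = K·L = 0.7 × 6.76 = 4.732 m
P_cr = π²EI / L_e² = π² × 103×10⁹ × 1.120×10^-5 / 4.732² = 5.086×10^5 N
Factor of safety n = P_cr / P = 508.59 / 129 = 3.94

n ≈ 3.94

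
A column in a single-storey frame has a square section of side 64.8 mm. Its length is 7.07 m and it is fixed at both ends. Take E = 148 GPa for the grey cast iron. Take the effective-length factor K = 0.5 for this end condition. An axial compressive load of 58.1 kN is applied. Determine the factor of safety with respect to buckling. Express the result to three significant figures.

n ≈ 2.96

I = a⁴/12 = 64.8⁴/12 = 1.469×10^6 mm⁴
I = 1.469×10^6 mm⁴ = 1.469×10^-6 m⁴
Effective length L_e = K·L = 0.5 × 7.07 = 3.535 m
P_cr = π²EI / L_e² = π² × 148×10⁹ × 1.469×10^-6 / 3.535² = 1.718×10^5 N
Factor of safety n = P_cr / P = 171.75 / 58.1 = 2.96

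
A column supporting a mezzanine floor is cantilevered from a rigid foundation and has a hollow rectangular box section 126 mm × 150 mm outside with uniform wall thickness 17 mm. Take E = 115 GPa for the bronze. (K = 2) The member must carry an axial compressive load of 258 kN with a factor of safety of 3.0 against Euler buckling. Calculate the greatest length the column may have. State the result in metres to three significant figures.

Inner dimensions: h_i = 150 − 2×17 = 116.0 mm, b_i = 126 − 2×17 = 92.00 mm
Weak-axis I_min = (h_o·b_o³ − h_i·b_i³)/12 with b_o = 126, b_i = 92.00 mm (shorter outer/inner sides).
I_min = (150×126³ − 116.0×92.00³)/12 = 1.748×10^7 mm⁴
I = 1.748×10^-5 m⁴
Required critical load P_cr = n·P = 3.0 × 258 = 774.0 kN = 7.740×10^5 N
From P_cr = π²EI/(K·L)²:  L = (1/K)·√(π²EI/P_cr) = (1/2)·√(π²×1.15×10^11×1.748×10^-5/7.740×10^5)
L = 2.53 m

L_max ≈ 2.53 m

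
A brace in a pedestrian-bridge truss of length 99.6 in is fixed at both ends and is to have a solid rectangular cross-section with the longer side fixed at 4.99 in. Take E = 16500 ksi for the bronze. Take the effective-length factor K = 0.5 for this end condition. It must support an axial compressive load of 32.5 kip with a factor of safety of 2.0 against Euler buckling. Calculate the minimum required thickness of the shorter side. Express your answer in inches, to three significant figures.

Required P_cr = n·P = 2.0 × 32.5 = 65.00 kip
L_e = K·L = 0.5 × 99.6 = 49.80 in
Required I = P_cr·L_e²/(π²E) = 6.500×10^4 × 49.80² / (π² × 1.65×10^7) = 0.9899 in⁴
Rectangle, weak axis: I_min = h·b³/12 with h = 4.99 in fixed  ⇒  b = (12I/h)^(1/3) = 1.34 in

b ≈ 1.34 in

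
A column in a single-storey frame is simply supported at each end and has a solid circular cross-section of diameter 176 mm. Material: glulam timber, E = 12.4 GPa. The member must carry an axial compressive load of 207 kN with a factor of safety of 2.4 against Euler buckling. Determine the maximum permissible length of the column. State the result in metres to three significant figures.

L_max ≈ 3.41 m

I = πd⁴/64 = π×176⁴/64 = 4.710×10^7 mm⁴
I = 4.710×10^-5 m⁴
Required critical load P_cr = n·P = 2.4 × 207 = 496.8 kN = 4.968×10^5 N
From P_cr = π²EI/(K·L)²:  L = (1/K)·√(π²EI/P_cr) = (1/1)·√(π²×1.24×10^10×4.710×10^-5/4.968×10^5)
L = 3.41 m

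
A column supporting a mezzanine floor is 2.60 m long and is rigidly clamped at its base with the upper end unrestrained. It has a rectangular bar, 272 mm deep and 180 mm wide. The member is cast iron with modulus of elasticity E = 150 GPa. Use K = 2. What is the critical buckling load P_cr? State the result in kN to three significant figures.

P_cr ≈ 7240 kN

Buckling occurs about the weak axis: I_min = h·b³/12 with b = 180 mm (the shorter side).
I_min = 272×180³/12 = 1.322×10^8 mm⁴
I = 1.322×10^8 mm⁴ = 1.322×10^-4 m⁴
Effective length L_e = K·L = 2 × 2.60 = 5.200 m
P_cr = π²EI / L_e² = π² × 150×10⁹ × 1.322×10^-4 / 5.200² = 7.238×10^6 N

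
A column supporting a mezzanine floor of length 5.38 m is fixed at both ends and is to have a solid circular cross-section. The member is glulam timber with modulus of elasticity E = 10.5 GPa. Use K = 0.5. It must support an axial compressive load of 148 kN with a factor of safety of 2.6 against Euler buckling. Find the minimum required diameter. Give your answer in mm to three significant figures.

d ≈ 153 mm

Required P_cr = n·P = 2.6 × 148 = 384.8 kN
L_e = K·L = 0.5 × 5.38 = 2.690 m
Required I = P_cr·L_e²/(π²E) = 3.848×10^5 × 2.690² / (π² × 1.05×10^10) = 2.687×10^-5 m⁴
I_req = 2.687×10^7 mm⁴
Solid circle: I = πd⁴/64  ⇒  d = (64I/π)^(1/4) = (64×2.687×10^7/π)^(1/4) = 153 mm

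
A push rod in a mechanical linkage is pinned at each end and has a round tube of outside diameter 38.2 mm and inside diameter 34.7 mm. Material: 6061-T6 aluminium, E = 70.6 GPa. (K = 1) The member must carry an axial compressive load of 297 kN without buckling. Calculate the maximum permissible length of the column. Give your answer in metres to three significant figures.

L_max ≈ 0.280 m

d_o = 38.2 mm, d_i = 34.7 mm
I = π(d_o⁴ − d_i⁴)/64 = π(38.2⁴ − 34.70⁴)/64 = 3.336×10^4 mm⁴
I = 3.336×10^-8 m⁴
At the buckling limit P_cr = P = 2.970×10^5 N
From P_cr = π²EI/(K·L)²:  L = (1/K)·√(π²EI/P_cr) = (1/1)·√(π²×7.06×10^10×3.336×10^-8/2.970×10^5)
L = 0.280 m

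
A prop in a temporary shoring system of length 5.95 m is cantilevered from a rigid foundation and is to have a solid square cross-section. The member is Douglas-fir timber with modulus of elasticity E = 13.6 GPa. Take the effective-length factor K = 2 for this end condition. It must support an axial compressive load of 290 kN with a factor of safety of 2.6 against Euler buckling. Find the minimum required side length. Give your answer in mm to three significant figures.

a ≈ 313 mm

Required P_cr = n·P = 2.6 × 290 = 754.0 kN
L_e = K·L = 2 × 5.95 = 11.90 m
Required I = P_cr·L_e²/(π²E) = 7.540×10^5 × 11.90² / (π² × 1.36×10^10) = 7.955×10^-4 m⁴
I_req = 7.955×10^8 mm⁴
Solid square: I = a⁴/12  ⇒  a = (12I)^(1/4) = (12×7.955×10^8)^(1/4) = 313 mm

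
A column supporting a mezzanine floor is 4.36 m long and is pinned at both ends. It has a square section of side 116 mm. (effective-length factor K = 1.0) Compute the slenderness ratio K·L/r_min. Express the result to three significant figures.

For a square r = a/√12 = 116/√12 = 33.49 mm
L_e = K·L = 1 × 4.36 m = 4.360 m = 4360.0 mm
λ = L_e / r_min = 4360.0 / 33.49 = 130

λ ≈ 130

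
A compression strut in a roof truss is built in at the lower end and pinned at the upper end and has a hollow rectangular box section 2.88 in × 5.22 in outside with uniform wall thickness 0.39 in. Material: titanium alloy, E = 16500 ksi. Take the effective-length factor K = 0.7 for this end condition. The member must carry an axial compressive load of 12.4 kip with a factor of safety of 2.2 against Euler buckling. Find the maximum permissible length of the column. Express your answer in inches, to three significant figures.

Inner dimensions: h_i = 5.22 − 2×0.39 = 4.440 in, b_i = 2.88 − 2×0.39 = 2.100 in
Weak-axis I_min = (h_o·b_o³ − h_i·b_i³)/12 with b_o = 2.88, b_i = 2.100 in (shorter outer/inner sides).
I_min = (5.22×2.88³ − 4.440×2.100³)/12 = 6.965 in⁴
Required critical load P_cr = n·P = 2.2 × 12.4 = 27.28 kip = 2.728×10^4 lb
From P_cr = π²EI/(K·L)²:  L = (1/K)·√(π²EI/P_cr) = (1/0.7)·√(π²×1.65×10^7×6.965/2.728×10^4)
L = 291 in

L_max ≈ 291 in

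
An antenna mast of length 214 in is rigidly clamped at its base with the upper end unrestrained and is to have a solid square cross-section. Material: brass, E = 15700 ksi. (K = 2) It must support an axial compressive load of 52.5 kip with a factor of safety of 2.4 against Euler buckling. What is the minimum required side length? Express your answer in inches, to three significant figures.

Required P_cr = n·P = 2.4 × 52.5 = 126.0 kip
L_e = K·L = 2 × 214 = 428.0 in
Required I = P_cr·L_e²/(π²E) = 1.260×10^5 × 428.0² / (π² × 1.57×10^7) = 149.0 in⁴
Solid square: I = a⁴/12  ⇒  a = (12I)^(1/4) = (12×149.0)^(1/4) = 6.50 in

a ≈ 6.50 in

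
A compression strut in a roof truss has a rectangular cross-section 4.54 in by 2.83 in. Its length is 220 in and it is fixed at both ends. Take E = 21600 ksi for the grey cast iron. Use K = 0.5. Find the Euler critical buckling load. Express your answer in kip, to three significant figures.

P_cr ≈ 151 kip

Buckling occurs about the weak axis: I_min = h·b³/12 with b = 2.83 in (the shorter side).
I_min = 4.54×2.83³/12 = 8.575 in⁴
Effective length L_e = K·L = 0.5 × 220 = 110.0 in
P_cr = π²EI / L_e² = π² × 21600×10³ × 8.575 / 110.0² = 1.511×10^5 lb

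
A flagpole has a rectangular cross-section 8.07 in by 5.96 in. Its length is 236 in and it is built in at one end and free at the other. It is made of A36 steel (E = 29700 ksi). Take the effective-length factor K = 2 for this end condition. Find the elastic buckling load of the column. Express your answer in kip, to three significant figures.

Buckling occurs about the weak axis: I_min = h·b³/12 with b = 5.96 in (the shorter side).
I_min = 8.07×5.96³/12 = 142.4 in⁴
Effective length L_e = K·L = 2 × 236 = 472.0 in
P_cr = π²EI / L_e² = π² × 29700×10³ × 142.4 / 472.0² = 1.873×10^5 lb

P_cr ≈ 187 kip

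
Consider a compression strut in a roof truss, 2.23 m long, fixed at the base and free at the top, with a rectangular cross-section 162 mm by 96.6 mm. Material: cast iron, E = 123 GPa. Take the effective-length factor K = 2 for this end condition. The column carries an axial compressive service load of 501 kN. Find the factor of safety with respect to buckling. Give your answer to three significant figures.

Buckling occurs about the weak axis: I_min = h·b³/12 with b = 96.6 mm (the shorter side).
I_min = 162×96.6³/12 = 1.217×10^7 mm⁴
I = 1.217×10^7 mm⁴ = 1.217×10^-5 m⁴
Effective length L_e = K·L = 2 × 2.23 = 4.460 m
P_cr = π²EI / L_e² = π² × 123×10⁹ × 1.217×10^-5 / 4.460² = 7.427×10^5 N
Factor of safety n = P_cr / P = 742.68 / 501 = 1.48

n ≈ 1.48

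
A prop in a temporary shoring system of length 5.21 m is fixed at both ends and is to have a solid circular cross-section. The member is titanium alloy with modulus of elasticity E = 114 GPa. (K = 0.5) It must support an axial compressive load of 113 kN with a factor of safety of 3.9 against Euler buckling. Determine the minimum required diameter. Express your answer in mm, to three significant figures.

d ≈ 85.8 mm

Required P_cr = n·P = 3.9 × 113 = 440.7 kN
L_e = K·L = 0.5 × 5.21 = 2.605 m
Required I = P_cr·L_e²/(π²E) = 4.407×10^5 × 2.605² / (π² × 1.14×10^11) = 2.658×10^-6 m⁴
I_req = 2.658×10^6 mm⁴
Solid circle: I = πd⁴/64  ⇒  d = (64I/π)^(1/4) = (64×2.658×10^6/π)^(1/4) = 85.8 mm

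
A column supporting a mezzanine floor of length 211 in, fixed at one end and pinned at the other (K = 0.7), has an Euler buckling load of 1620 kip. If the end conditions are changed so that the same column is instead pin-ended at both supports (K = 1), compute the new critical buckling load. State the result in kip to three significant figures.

P_cr ≈ 794 kip

P_cr ∝ 1/K², so P_cr,new = P_cr,old × (K_old/K_new)² = 1620 × (0.7/1)²
= 1620 × 0.4900 = 794 kip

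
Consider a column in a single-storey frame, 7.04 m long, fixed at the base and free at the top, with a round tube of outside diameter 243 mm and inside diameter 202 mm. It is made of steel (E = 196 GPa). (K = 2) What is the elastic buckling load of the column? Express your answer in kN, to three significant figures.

d_o = 243 mm, d_i = 202 mm
I = π(d_o⁴ − d_i⁴)/64 = π(243⁴ − 202.0⁴)/64 = 8.943×10^7 mm⁴
I = 8.943×10^7 mm⁴ = 8.943×10^-5 m⁴
Effective length L_e = K·L = 2 × 7.04 = 14.08 m
P_cr = π²EI / L_e² = π² × 196×10⁹ × 8.943×10^-5 / 14.08² = 8.726×10^5 N

P_cr ≈ 873 kN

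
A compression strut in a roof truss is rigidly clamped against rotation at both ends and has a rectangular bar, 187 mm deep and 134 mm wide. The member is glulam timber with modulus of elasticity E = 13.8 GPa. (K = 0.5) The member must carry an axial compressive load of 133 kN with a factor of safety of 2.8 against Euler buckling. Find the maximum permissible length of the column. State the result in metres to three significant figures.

L_max ≈ 7.41 m

Buckling occurs about the weak axis: I_min = h·b³/12 with b = 134 mm (the shorter side).
I_min = 187×134³/12 = 3.750×10^7 mm⁴
I = 3.750×10^-5 m⁴
Required critical load P_cr = n·P = 2.8 × 133 = 372.4 kN = 3.724×10^5 N
From P_cr = π²EI/(K·L)²:  L = (1/K)·√(π²EI/P_cr) = (1/0.5)·√(π²×1.38×10^10×3.750×10^-5/3.724×10^5)
L = 7.41 m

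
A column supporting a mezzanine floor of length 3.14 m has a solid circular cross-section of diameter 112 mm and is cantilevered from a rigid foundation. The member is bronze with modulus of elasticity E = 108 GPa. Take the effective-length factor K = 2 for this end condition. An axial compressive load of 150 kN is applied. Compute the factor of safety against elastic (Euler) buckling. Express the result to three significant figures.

I = πd⁴/64 = π×112⁴/64 = 7.724×10^6 mm⁴
I = 7.724×10^6 mm⁴ = 7.724×10^-6 m⁴
Effective length L_e = K·L = 2 × 3.14 = 6.280 m
P_cr = π²EI / L_e² = π² × 108×10⁹ × 7.724×10^-6 / 6.280² = 2.088×10^5 N
Factor of safety n = P_cr / P = 208.76 / 150 = 1.39

n ≈ 1.39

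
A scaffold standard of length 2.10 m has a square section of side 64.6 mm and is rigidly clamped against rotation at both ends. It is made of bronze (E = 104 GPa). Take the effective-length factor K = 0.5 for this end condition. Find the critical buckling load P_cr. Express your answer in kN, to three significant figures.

P_cr ≈ 1350 kN

I = a⁴/12 = 64.6⁴/12 = 1.451×10^6 mm⁴
I = 1.451×10^6 mm⁴ = 1.451×10^-6 m⁴
Effective length L_e = K·L = 0.5 × 2.10 = 1.050 m
P_cr = π²EI / L_e² = π² × 104×10⁹ × 1.451×10^-6 / 1.050² = 1.351×10^6 N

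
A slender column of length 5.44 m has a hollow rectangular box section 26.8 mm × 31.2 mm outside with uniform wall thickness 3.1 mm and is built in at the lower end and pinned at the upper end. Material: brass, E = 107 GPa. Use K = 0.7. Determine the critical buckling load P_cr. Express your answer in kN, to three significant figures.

P_cr ≈ 2.32 kN

Inner dimensions: h_i = 31.2 − 2×3.1 = 25.00 mm, b_i = 26.8 − 2×3.1 = 20.60 mm
Weak-axis I_min = (h_o·b_o³ − h_i·b_i³)/12 with b_o = 26.8, b_i = 20.60 mm (shorter outer/inner sides).
I_min = (31.2×26.8³ − 25.00×20.60³)/12 = 3.183×10^4 mm⁴
I = 3.183×10^4 mm⁴ = 3.183×10^-8 m⁴
Effective length L_e = K·L = 0.7 × 5.44 = 3.808 m
P_cr = π²EI / L_e² = π² × 107×10⁹ × 3.183×10^-8 / 3.808² = 2.318×10^3 N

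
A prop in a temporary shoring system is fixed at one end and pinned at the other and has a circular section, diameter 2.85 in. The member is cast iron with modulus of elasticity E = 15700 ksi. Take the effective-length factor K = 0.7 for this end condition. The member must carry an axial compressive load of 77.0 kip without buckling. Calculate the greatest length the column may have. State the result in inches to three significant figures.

I = πd⁴/64 = π×2.85⁴/64 = 3.239 in⁴
At the buckling limit P_cr = P = 7.700×10^4 lb
From P_cr = π²EI/(K·L)²:  L = (1/K)·√(π²EI/P_cr) = (1/0.7)·√(π²×1.57×10^7×3.239/7.700×10^4)
L = 115 in

L_max ≈ 115 in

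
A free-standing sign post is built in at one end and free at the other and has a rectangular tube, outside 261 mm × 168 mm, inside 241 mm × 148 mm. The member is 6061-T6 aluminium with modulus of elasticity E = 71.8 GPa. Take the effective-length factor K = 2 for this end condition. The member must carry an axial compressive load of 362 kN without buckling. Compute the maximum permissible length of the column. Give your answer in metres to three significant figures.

Weak-axis I_min = (h_o·b_o³ − h_i·b_i³)/12 with b_o = 168, b_i = 148.0 mm (shorter outer/inner sides).
I_min = (261×168³ − 241.0×148.0³)/12 = 3.802×10^7 mm⁴
I = 3.802×10^-5 m⁴
At the buckling limit P_cr = P = 3.620×10^5 N
From P_cr = π²EI/(K·L)²:  L = (1/K)·√(π²EI/P_cr) = (1/2)·√(π²×7.18×10^10×3.802×10^-5/3.620×10^5)
L = 4.31 m

L_max ≈ 4.31 m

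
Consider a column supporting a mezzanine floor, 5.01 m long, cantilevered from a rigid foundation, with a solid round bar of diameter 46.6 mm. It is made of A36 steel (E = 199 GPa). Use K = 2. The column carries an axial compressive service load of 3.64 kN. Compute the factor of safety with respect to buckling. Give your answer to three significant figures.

n ≈ 1.24

I = πd⁴/64 = π×46.6⁴/64 = 2.315×10^5 mm⁴
I = 2.315×10^5 mm⁴ = 2.315×10^-7 m⁴
Effective length L_e = K·L = 2 × 5.01 = 10.02 m
P_cr = π²EI / L_e² = π² × 199×10⁹ × 2.315×10^-7 / 10.02² = 4.528×10^3 N
Factor of safety n = P_cr / P = 4.5283 / 3.64 = 1.24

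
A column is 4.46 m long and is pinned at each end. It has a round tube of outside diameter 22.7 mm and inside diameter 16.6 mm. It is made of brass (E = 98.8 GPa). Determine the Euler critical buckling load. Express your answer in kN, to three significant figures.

P_cr ≈ 0.456 kN

d_o = 22.7 mm, d_i = 16.6 mm
I = π(d_o⁴ − d_i⁴)/64 = π(22.7⁴ − 16.60⁴)/64 = 9.307×10^3 mm⁴
I = 9.307×10^3 mm⁴ = 9.307×10^-9 m⁴
Effective length L_e = K·L = 1 × 4.46 = 4.460 m
P_cr = π²EI / L_e² = π² × 98.8×10⁹ × 9.307×10^-9 / 4.460² = 456.2 N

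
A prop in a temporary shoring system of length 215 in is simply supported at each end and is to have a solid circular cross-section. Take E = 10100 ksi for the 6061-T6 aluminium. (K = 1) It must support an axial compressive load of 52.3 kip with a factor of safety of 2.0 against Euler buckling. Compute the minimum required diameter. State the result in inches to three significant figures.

d ≈ 5.61 in

Required P_cr = n·P = 2.0 × 52.3 = 104.6 kip
L_e = K·L = 1 × 215 = 215.0 in
Required I = P_cr·L_e²/(π²E) = 1.046×10^5 × 215.0² / (π² × 1.01×10^7) = 48.51 in⁴
Solid circle: I = πd⁴/64  ⇒  d = (64I/π)^(1/4) = (64×48.51/π)^(1/4) = 5.61 in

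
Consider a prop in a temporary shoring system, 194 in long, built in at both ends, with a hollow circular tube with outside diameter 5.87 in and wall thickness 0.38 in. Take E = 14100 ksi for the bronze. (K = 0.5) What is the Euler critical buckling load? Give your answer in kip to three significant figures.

Inner diameter d_i = 5.87 − 2×0.38 = 5.110 in
I = π(d_o⁴ − d_i⁴)/64 = π(5.87⁴ − 5.110⁴)/64 = 24.81 in⁴
Effective length L_e = K·L = 0.5 × 194 = 97.00 in
P_cr = π²EI / L_e² = π² × 14100×10³ × 24.81 / 97.00² = 3.670×10^5 lb

P_cr ≈ 367 kip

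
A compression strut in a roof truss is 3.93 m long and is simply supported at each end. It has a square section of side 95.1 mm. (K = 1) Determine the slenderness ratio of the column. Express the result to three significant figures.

For a square r = a/√12 = 95.1/√12 = 27.45 mm
L_e = K·L = 1 × 3.93 m = 3.930 m = 3930.0 mm
λ = L_e / r_min = 3930.0 / 27.45 = 143

λ ≈ 143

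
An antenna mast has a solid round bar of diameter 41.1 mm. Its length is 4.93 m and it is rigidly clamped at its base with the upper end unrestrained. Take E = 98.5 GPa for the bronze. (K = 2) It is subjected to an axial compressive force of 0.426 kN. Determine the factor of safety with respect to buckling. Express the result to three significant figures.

I = πd⁴/64 = π×41.1⁴/64 = 1.401×10^5 mm⁴
I = 1.401×10^5 mm⁴ = 1.401×10^-7 m⁴
Effective length L_e = K·L = 2 × 4.93 = 9.860 m
P_cr = π²EI / L_e² = π² × 98.5×10⁹ × 1.401×10^-7 / 9.860² = 1.401×10^3 N
Factor of safety n = P_cr / P = 1.4006 / 0.426 = 3.29

n ≈ 3.29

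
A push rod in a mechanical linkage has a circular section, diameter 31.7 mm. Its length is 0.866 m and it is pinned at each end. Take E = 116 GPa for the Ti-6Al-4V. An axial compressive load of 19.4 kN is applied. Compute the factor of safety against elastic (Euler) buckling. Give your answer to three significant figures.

I = πd⁴/64 = π×31.7⁴/64 = 4.957×10^4 mm⁴
I = 4.957×10^4 mm⁴ = 4.957×10^-8 m⁴
Effective length L_e = K·L = 1 × 0.866 = 0.8660 m
P_cr = π²EI / L_e² = π² × 116×10⁹ × 4.957×10^-8 / 0.8660² = 7.567×10^4 N
Factor of safety n = P_cr / P = 75.671 / 19.4 = 3.90

n ≈ 3.90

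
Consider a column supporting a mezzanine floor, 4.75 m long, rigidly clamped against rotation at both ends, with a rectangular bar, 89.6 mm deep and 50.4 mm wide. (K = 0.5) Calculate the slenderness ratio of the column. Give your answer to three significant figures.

For a rectangle r_min = b/√12 = 50.4/√12 = 14.55 mm
L_e = K·L = 0.5 × 4.75 m = 2.375 m = 2375.0 mm
λ = L_e / r_min = 2375.0 / 14.55 = 163

λ ≈ 163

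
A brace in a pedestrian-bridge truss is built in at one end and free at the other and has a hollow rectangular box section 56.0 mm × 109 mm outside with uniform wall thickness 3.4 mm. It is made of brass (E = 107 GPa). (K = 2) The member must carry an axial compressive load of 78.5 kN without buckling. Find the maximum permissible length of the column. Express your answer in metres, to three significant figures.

Inner dimensions: h_i = 109 − 2×3.4 = 102.2 mm, b_i = 56.0 − 2×3.4 = 49.20 mm
Weak-axis I_min = (h_o·b_o³ − h_i·b_i³)/12 with b_o = 56.0, b_i = 49.20 mm (shorter outer/inner sides).
I_min = (109×56.0³ − 102.2×49.20³)/12 = 5.809×10^5 mm⁴
I = 5.809×10^-7 m⁴
At the buckling limit P_cr = P = 7.850×10^4 N
From P_cr = π²EI/(K·L)²:  L = (1/K)·√(π²EI/P_cr) = (1/2)·√(π²×1.07×10^11×5.809×10^-7/7.850×10^4)
L = 1.40 m

L_max ≈ 1.40 m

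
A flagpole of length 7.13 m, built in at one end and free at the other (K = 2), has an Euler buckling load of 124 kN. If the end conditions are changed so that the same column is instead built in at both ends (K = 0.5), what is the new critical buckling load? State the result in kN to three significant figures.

P_cr ≈ 1980 kN

P_cr ∝ 1/K², so P_cr,new = P_cr,old × (K_old/K_new)² = 124 × (2/0.5)²
= 124 × 16.00 = 1980 kN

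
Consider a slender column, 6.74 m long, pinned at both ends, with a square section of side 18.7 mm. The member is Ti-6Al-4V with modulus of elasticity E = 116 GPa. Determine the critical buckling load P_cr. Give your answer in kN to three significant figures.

I = a⁴/12 = 18.7⁴/12 = 1.019×10^4 mm⁴
I = 1.019×10^4 mm⁴ = 1.019×10^-8 m⁴
Effective length L_e = K·L = 1 × 6.74 = 6.740 m
P_cr = π²EI / L_e² = π² × 116×10⁹ × 1.019×10^-8 / 6.740² = 256.8 N

P_cr ≈ 0.257 kN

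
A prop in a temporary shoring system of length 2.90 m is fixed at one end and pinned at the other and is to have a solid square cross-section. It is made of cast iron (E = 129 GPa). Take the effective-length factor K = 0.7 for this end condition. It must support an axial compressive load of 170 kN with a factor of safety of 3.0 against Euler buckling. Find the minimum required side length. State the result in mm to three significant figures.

Required P_cr = n·P = 3.0 × 170 = 510.0 kN
L_e = K·L = 0.7 × 2.90 = 2.030 m
Required I = P_cr·L_e²/(π²E) = 5.100×10^5 × 2.030² / (π² × 1.29×10^11) = 1.651×10^-6 m⁴
I_req = 1.651×10^6 mm⁴
Solid square: I = a⁴/12  ⇒  a = (12I)^(1/4) = (12×1.651×10^6)^(1/4) = 66.7 mm

a ≈ 66.7 mm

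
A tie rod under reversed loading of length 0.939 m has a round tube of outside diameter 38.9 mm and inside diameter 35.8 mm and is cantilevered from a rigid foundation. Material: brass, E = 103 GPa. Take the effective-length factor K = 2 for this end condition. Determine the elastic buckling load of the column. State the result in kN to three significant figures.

d_o = 38.9 mm, d_i = 35.8 mm
I = π(d_o⁴ − d_i⁴)/64 = π(38.9⁴ − 35.80⁴)/64 = 3.177×10^4 mm⁴
I = 3.177×10^4 mm⁴ = 3.177×10^-8 m⁴
Effective length L_e = K·L = 2 × 0.939 = 1.878 m
P_cr = π²EI / L_e² = π² × 103×10⁹ × 3.177×10^-8 / 1.878² = 9.157×10^3 N

P_cr ≈ 9.16 kN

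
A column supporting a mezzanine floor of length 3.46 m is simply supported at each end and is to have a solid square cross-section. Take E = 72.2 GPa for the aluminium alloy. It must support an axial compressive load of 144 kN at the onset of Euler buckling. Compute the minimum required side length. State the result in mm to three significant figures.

a ≈ 73.4 mm

L_e = K·L = 1 × 3.46 = 3.460 m
Required I = P_cr·L_e²/(π²E) = 1.440×10^5 × 3.460² / (π² × 7.22×10^10) = 2.419×10^-6 m⁴
I_req = 2.419×10^6 mm⁴
Solid square: I = a⁴/12  ⇒  a = (12I)^(1/4) = (12×2.419×10^6)^(1/4) = 73.4 mm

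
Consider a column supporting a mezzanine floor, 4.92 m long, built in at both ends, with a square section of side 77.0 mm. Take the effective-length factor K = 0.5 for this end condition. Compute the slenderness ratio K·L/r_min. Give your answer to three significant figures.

For a square r = a/√12 = 77.0/√12 = 22.23 mm
L_e = K·L = 0.5 × 4.92 m = 2.460 m = 2460.0 mm
λ = L_e / r_min = 2460.0 / 22.23 = 111

λ ≈ 111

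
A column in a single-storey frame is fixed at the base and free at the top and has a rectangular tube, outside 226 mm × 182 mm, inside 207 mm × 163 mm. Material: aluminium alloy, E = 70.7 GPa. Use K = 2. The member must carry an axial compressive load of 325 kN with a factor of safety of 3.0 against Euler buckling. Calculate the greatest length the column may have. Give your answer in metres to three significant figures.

Weak-axis I_min = (h_o·b_o³ − h_i·b_i³)/12 with b_o = 182, b_i = 163.0 mm (shorter outer/inner sides).
I_min = (226×182³ − 207.0×163.0³)/12 = 3.883×10^7 mm⁴
I = 3.883×10^-5 m⁴
Required critical load P_cr = n·P = 3.0 × 325 = 975.0 kN = 9.750×10^5 N
From P_cr = π²EI/(K·L)²:  L = (1/K)·√(π²EI/P_cr) = (1/2)·√(π²×7.07×10^10×3.883×10^-5/9.750×10^5)
L = 2.64 m

L_max ≈ 2.64 m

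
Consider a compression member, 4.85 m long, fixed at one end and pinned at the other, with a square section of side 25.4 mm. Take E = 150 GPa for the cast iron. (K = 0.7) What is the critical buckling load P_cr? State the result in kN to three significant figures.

P_cr ≈ 4.46 kN

I = a⁴/12 = 25.4⁴/12 = 3.469×10^4 mm⁴
I = 3.469×10^4 mm⁴ = 3.469×10^-8 m⁴
Effective length L_e = K·L = 0.7 × 4.85 = 3.395 m
P_cr = π²EI / L_e² = π² × 150×10⁹ × 3.469×10^-8 / 3.395² = 4.455×10^3 N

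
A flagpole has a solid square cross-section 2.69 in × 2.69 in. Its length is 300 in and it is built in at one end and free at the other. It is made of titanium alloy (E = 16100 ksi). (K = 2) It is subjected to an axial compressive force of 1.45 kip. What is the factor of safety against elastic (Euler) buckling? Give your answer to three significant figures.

I = a⁴/12 = 2.69⁴/12 = 4.363 in⁴
Effective length L_e = K·L = 2 × 300 = 600.0 in
P_cr = π²EI / L_e² = π² × 16100×10³ × 4.363 / 600.0² = 1.926×10^3 lb
Factor of safety n = P_cr / P = 1.9260 / 1.45 = 1.33

n ≈ 1.33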